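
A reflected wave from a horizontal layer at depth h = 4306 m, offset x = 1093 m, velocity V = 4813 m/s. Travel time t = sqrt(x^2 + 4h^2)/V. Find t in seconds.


x^2 + 4h^2 = 1093^2 + 4*4306^2 = 1194649 + 74166544 = 75361193
sqrt(75361193) = 8681.0825
t = 8681.0825 / 4813 = 1.8037 s

1.8037


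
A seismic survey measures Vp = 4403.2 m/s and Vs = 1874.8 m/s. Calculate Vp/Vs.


Vp/Vs = 4403.2 / 1874.8
= 2.3486

2.3486


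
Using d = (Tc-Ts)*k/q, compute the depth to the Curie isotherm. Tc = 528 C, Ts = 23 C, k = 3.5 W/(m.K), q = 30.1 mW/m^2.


T_Curie - T_surf = 528 - 23 = 505 C
Convert q to W/m^2: 30.1 mW/m^2 = 0.0301 W/m^2
d = 505 * 3.5 / 0.0301 = 58720.93 m

58720.93


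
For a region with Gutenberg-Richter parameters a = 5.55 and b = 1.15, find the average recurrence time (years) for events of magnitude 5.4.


log10(N) = 5.55 - 1.15*5.4 = -0.66
N = 10^-0.66 = 0.218776
T = 1/N = 1/0.218776 = 4.5709 years

4.5709


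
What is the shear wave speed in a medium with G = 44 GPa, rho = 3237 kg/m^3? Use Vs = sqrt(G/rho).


Convert G to Pa: G = 44e9 Pa
Compute G/rho = 44e9 / 3237 = 13592832.8699
Vs = sqrt(13592832.8699) = 3686.85 m/s

3686.85


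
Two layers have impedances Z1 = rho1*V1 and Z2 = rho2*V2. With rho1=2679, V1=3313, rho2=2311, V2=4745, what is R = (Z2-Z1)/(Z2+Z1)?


Z1 = 2679 * 3313 = 8875527
Z2 = 2311 * 4745 = 10965695
R = (10965695 - 8875527) / (10965695 + 8875527) = 2090168 / 19841222 = 0.1053

0.1053


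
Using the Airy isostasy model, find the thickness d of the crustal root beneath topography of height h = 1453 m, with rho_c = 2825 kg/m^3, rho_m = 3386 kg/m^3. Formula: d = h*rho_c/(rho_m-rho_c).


rho_m - rho_c = 3386 - 2825 = 561
d = 1453 * 2825 / 561
= 4104725 / 561
= 7316.8 m

7316.8


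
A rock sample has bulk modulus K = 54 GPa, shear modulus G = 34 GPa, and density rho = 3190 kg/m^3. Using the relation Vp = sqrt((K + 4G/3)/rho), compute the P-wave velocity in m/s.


First compute the effective modulus:
K + 4G/3 = 54e9 + 4*34e9/3 = 99333333333.33 Pa
Then divide by density:
99333333333.33 / 3190 = 31138975.9666 Pa/(kg/m^3)
Take the square root:
Vp = sqrt(31138975.9666) = 5580.23 m/s

5580.23


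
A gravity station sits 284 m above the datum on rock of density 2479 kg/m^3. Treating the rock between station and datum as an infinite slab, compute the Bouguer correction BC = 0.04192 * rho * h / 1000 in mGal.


BC = 0.04192 * rho * h / 1000
= 0.04192 * 2479 * 284 / 1000
= 29.5132 mGal

29.5132


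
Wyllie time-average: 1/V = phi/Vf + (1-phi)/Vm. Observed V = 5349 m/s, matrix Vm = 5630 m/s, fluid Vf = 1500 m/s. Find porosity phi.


1/V - 1/Vm = 1/5349 - 1/5630 = 9.33e-06
1/Vf - 1/Vm = 1/1500 - 1/5630 = 0.00048905
phi = 9.33e-06 / 0.00048905 = 0.0191

0.0191


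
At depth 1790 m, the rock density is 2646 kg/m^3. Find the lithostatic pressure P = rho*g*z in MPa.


P = rho * g * z / 1e6
= 2646 * 9.81 * 1790 / 1e6
= 46463495.4 / 1e6
= 46.4635 MPa

46.4635


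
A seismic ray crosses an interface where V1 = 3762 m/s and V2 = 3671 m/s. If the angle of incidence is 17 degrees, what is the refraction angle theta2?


sin(theta1) = sin(17 deg) = 0.292372
sin(theta2) = V2/V1 * sin(theta1) = 3671/3762 * 0.292372 = 0.285299
theta2 = arcsin(0.285299) = 16.5767 degrees

16.5767


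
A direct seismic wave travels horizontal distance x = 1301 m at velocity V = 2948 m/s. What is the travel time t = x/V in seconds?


t = x / V
= 1301 / 2948
= 0.4413 s

0.4413


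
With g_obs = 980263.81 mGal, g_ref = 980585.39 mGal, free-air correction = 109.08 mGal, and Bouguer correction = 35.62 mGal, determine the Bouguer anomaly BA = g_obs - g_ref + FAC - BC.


BA = g_obs - g_ref + FAC - BC
= 980263.81 - 980585.39 + 109.08 - 35.62
= -248.12 mGal

-248.12


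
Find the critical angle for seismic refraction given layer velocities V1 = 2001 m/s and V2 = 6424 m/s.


V1/V2 = 2001/6424 = 0.311488
theta_c = arcsin(0.311488) = 18.1489 degrees

18.1489


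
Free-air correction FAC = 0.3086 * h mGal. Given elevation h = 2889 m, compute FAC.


FAC = 0.3086 * h
= 0.3086 * 2889
= 891.5454 mGal

891.5454


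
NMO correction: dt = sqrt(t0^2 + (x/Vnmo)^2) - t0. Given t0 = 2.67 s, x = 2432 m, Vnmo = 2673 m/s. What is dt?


x/Vnmo = 2432/2673 = 0.909839
(x/Vnmo)^2 = 0.827807
t0^2 = 7.1289
sqrt(7.1289 + 0.827807) = 2.820764
dt = 2.820764 - 2.67 = 0.150764

0.150764


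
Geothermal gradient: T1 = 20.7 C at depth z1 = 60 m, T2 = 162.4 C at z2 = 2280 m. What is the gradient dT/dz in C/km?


dT = 162.4 - 20.7 = 141.7 C
dz = 2280 - 60 = 2220 m
gradient = dT/dz * 1000 = 141.7/2220 * 1000 = 63.8288 C/km

63.8288


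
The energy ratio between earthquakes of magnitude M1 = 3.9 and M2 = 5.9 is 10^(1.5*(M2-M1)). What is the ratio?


M2 - M1 = 5.9 - 3.9 = 2.0
1.5 * 2.0 = 3.0
ratio = 10^3.0 = 1000.0

1000.0


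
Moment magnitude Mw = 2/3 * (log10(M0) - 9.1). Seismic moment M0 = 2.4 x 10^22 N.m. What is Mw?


log10(M0) = log10(2.4 x 10^22) = 22.3802
Mw = 2/3 * (22.3802 - 9.1)
= 2/3 * 13.2802
= 8.85

8.85


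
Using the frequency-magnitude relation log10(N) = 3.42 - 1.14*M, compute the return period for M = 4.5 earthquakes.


log10(N) = 3.42 - 1.14*4.5 = -1.71
N = 10^-1.71 = 0.019498
T = 1/N = 1/0.019498 = 51.2861 years

51.2861


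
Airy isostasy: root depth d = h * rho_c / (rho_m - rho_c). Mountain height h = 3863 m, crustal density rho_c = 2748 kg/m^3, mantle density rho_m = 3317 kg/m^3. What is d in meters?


rho_m - rho_c = 3317 - 2748 = 569
d = 3863 * 2748 / 569
= 10615524 / 569
= 18656.46 m

18656.46


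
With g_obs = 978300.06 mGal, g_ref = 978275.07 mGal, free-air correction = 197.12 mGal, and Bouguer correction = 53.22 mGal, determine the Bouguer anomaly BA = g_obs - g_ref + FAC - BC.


BA = g_obs - g_ref + FAC - BC
= 978300.06 - 978275.07 + 197.12 - 53.22
= 168.89 mGal

168.89


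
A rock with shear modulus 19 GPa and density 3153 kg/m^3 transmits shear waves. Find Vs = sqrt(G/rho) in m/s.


Convert G to Pa: G = 19e9 Pa
Compute G/rho = 19e9 / 3153 = 6026006.9775
Vs = sqrt(6026006.9775) = 2454.79 m/s

2454.79


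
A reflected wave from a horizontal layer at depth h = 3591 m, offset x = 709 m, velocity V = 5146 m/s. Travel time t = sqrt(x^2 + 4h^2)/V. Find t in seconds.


x^2 + 4h^2 = 709^2 + 4*3591^2 = 502681 + 51581124 = 52083805
sqrt(52083805) = 7216.911
t = 7216.911 / 5146 = 1.4024 s

1.4024


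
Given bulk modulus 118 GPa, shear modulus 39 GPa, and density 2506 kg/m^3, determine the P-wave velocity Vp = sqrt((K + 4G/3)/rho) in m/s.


First compute the effective modulus:
K + 4G/3 = 118e9 + 4*39e9/3 = 170000000000.0 Pa
Then divide by density:
170000000000.0 / 2506 = 67837190.7422 Pa/(kg/m^3)
Take the square root:
Vp = sqrt(67837190.7422) = 8236.33 m/s

8236.33


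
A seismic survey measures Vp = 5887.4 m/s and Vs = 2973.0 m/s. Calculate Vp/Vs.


Vp/Vs = 5887.4 / 2973.0
= 1.9803

1.9803


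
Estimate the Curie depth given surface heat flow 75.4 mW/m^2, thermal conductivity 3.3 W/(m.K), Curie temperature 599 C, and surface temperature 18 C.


T_Curie - T_surf = 599 - 18 = 581 C
Convert q to W/m^2: 75.4 mW/m^2 = 0.0754 W/m^2
d = 581 * 3.3 / 0.0754 = 25428.38 m

25428.38


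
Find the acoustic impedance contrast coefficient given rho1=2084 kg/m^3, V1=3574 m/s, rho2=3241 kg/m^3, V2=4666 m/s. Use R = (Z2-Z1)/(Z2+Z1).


Z1 = 2084 * 3574 = 7448216
Z2 = 3241 * 4666 = 15122506
R = (15122506 - 7448216) / (15122506 + 7448216) = 7674290 / 22570722 = 0.34

0.34


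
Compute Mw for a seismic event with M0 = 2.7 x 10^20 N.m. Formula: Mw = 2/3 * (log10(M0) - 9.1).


log10(M0) = log10(2.7 x 10^20) = 20.4314
Mw = 2/3 * (20.4314 - 9.1)
= 2/3 * 11.3314
= 7.55

7.55


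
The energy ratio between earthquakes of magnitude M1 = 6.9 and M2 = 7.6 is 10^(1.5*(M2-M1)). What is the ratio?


M2 - M1 = 7.6 - 6.9 = 0.7
1.5 * 0.7 = 1.05
ratio = 10^1.05 = 11.22

11.22


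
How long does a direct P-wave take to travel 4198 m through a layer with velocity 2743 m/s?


t = x / V
= 4198 / 2743
= 1.5304 s

1.5304


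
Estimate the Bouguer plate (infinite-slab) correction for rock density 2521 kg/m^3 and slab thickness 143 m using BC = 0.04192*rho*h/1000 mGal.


BC = 0.04192 * rho * h / 1000
= 0.04192 * 2521 * 143 / 1000
= 15.1123 mGal

15.1123


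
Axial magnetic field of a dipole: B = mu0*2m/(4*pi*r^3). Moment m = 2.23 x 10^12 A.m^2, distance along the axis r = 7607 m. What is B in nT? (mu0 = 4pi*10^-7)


m = 2.23 x 10^12 = 2230000000000 A.m^2
2m = 4460000000000 A.m^2
r^3 = 7607^3 = 440190077543
B = (4pi*10^-7) * 4460000000000 / (4*pi * 440190077543) * 1e9
= 5604601.294004 / 5531591655168.84 * 1e9
= 1013.1987 nT

1013.1987


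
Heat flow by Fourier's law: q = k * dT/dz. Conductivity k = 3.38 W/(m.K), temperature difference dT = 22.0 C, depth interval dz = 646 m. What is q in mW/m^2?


q = k * dT / dz * 1000
= 3.38 * 22.0 / 646 * 1000
= 0.115108 * 1000
= 115.1084 mW/m^2

115.1084


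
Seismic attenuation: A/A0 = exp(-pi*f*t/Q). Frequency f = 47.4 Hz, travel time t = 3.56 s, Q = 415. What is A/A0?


pi*f*t/Q = pi*47.4*3.56/415 = 1.277409
A/A0 = exp(-1.277409) = 0.278759

0.278759


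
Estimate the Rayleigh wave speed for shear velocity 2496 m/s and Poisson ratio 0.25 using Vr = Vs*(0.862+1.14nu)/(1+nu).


Numerator factor = 0.862 + 1.14*0.25 = 1.147
Denominator = 1 + 0.25 = 1.25
Vr = 2496 * 1.147 / 1.25 = 2290.33 m/s

2290.33


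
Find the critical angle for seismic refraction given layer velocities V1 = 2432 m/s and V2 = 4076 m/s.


V1/V2 = 2432/4076 = 0.596663
theta_c = arcsin(0.596663) = 36.6313 degrees

36.6313


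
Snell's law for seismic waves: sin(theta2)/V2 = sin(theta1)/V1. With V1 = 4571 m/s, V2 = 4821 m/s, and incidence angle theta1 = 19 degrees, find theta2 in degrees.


sin(theta1) = sin(19 deg) = 0.325568
sin(theta2) = V2/V1 * sin(theta1) = 4821/4571 * 0.325568 = 0.343374
theta2 = arcsin(0.343374) = 20.0826 degrees

20.0826


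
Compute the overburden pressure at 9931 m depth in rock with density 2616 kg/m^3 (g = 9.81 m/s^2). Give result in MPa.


P = rho * g * z / 1e6
= 2616 * 9.81 * 9931 / 1e6
= 254858855.76 / 1e6
= 254.8589 MPa

254.8589


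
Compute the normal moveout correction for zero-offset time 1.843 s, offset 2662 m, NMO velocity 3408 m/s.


x/Vnmo = 2662/3408 = 0.781103
(x/Vnmo)^2 = 0.610122
t0^2 = 3.396649
sqrt(3.396649 + 0.610122) = 2.001692
dt = 2.001692 - 1.843 = 0.158692

0.158692


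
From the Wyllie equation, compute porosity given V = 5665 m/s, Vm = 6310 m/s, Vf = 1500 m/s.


1/V - 1/Vm = 1/5665 - 1/6310 = 1.804e-05
1/Vf - 1/Vm = 1/1500 - 1/6310 = 0.00050819
phi = 1.804e-05 / 0.00050819 = 0.0355

0.0355


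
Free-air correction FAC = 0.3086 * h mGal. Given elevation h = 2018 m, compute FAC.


FAC = 0.3086 * h
= 0.3086 * 2018
= 622.7548 mGal

622.7548


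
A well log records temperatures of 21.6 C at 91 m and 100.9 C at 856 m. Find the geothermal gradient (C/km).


dT = 100.9 - 21.6 = 79.3 C
dz = 856 - 91 = 765 m
gradient = dT/dz * 1000 = 79.3/765 * 1000 = 103.6601 C/km

103.6601


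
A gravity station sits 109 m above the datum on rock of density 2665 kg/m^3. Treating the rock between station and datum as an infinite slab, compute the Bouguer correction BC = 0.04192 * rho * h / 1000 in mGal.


BC = 0.04192 * rho * h / 1000
= 0.04192 * 2665 * 109 / 1000
= 12.1771 mGal

12.1771


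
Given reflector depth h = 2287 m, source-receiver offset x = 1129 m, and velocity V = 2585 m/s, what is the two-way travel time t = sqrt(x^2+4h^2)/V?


x^2 + 4h^2 = 1129^2 + 4*2287^2 = 1274641 + 20921476 = 22196117
sqrt(22196117) = 4711.2755
t = 4711.2755 / 2585 = 1.8225 s

1.8225


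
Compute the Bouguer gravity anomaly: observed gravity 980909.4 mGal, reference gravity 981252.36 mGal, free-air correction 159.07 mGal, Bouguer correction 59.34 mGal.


BA = g_obs - g_ref + FAC - BC
= 980909.4 - 981252.36 + 159.07 - 59.34
= -243.23 mGal

-243.23


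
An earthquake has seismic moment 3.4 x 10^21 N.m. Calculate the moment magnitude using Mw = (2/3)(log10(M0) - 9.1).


log10(M0) = log10(3.4 x 10^21) = 21.5315
Mw = 2/3 * (21.5315 - 9.1)
= 2/3 * 12.4315
= 8.29

8.29


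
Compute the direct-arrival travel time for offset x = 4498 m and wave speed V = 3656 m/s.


t = x / V
= 4498 / 3656
= 1.2303 s

1.2303


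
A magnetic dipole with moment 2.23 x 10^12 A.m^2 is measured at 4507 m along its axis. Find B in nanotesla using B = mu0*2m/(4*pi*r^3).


m = 2.23 x 10^12 = 2230000000000 A.m^2
2m = 4460000000000 A.m^2
r^3 = 4507^3 = 91550911843
B = (4pi*10^-7) * 4460000000000 / (4*pi * 91550911843) * 1e9
= 5604601.294004 / 1150462688301.66 * 1e9
= 4871.6063 nT

4871.6063


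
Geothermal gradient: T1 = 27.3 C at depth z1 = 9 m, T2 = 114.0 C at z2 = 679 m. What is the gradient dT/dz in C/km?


dT = 114.0 - 27.3 = 86.7 C
dz = 679 - 9 = 670 m
gradient = dT/dz * 1000 = 86.7/670 * 1000 = 129.403 C/km

129.403


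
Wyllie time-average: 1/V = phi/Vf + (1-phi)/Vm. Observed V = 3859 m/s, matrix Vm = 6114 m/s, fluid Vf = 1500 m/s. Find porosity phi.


1/V - 1/Vm = 1/3859 - 1/6114 = 9.558e-05
1/Vf - 1/Vm = 1/1500 - 1/6114 = 0.00050311
phi = 9.558e-05 / 0.00050311 = 0.19

0.19


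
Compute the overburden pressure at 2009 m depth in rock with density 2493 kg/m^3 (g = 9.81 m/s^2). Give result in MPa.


P = rho * g * z / 1e6
= 2493 * 9.81 * 2009 / 1e6
= 49132766.97 / 1e6
= 49.1328 MPa

49.1328


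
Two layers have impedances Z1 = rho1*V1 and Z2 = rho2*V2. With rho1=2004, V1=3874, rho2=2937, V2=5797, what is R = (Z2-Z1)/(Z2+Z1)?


Z1 = 2004 * 3874 = 7763496
Z2 = 2937 * 5797 = 17025789
R = (17025789 - 7763496) / (17025789 + 7763496) = 9262293 / 24789285 = 0.3736

0.3736


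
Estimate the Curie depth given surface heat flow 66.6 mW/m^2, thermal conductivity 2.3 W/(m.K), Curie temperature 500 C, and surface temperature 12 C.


T_Curie - T_surf = 500 - 12 = 488 C
Convert q to W/m^2: 66.6 mW/m^2 = 0.0666 W/m^2
d = 488 * 2.3 / 0.0666 = 16852.85 m

16852.85


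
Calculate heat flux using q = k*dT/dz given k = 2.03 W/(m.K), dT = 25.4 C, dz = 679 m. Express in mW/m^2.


q = k * dT / dz * 1000
= 2.03 * 25.4 / 679 * 1000
= 0.075938 * 1000
= 75.9381 mW/m^2

75.9381


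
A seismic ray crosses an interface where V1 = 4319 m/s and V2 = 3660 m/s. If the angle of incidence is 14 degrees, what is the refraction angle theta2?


sin(theta1) = sin(14 deg) = 0.241922
sin(theta2) = V2/V1 * sin(theta1) = 3660/4319 * 0.241922 = 0.205009
theta2 = arcsin(0.205009) = 11.83 degrees

11.83


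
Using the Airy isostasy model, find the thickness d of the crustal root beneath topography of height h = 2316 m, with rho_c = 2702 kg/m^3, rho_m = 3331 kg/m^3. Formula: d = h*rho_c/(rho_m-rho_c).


rho_m - rho_c = 3331 - 2702 = 629
d = 2316 * 2702 / 629
= 6257832 / 629
= 9948.86 m

9948.86


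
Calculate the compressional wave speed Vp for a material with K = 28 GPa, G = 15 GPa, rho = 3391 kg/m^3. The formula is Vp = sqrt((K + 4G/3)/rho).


First compute the effective modulus:
K + 4G/3 = 28e9 + 4*15e9/3 = 48000000000.0 Pa
Then divide by density:
48000000000.0 / 3391 = 14155116.4848 Pa/(kg/m^3)
Take the square root:
Vp = sqrt(14155116.4848) = 3762.33 m/s

3762.33


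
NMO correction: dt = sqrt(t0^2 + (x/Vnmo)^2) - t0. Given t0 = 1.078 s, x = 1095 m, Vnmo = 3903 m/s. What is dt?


x/Vnmo = 1095/3903 = 0.280553
(x/Vnmo)^2 = 0.07871
t0^2 = 1.162084
sqrt(1.162084 + 0.07871) = 1.113909
dt = 1.113909 - 1.078 = 0.035909

0.035909


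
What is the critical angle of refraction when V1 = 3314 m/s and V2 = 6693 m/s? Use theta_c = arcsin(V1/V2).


V1/V2 = 3314/6693 = 0.495144
theta_c = arcsin(0.495144) = 29.6793 degrees

29.6793


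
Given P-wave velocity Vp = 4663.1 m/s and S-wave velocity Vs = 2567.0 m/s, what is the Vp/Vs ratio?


Vp/Vs = 4663.1 / 2567.0
= 1.8166

1.8166


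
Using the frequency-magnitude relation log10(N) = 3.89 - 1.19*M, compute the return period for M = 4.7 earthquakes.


log10(N) = 3.89 - 1.19*4.7 = -1.703
N = 10^-1.703 = 0.019815
T = 1/N = 1/0.019815 = 50.4661 years

50.4661


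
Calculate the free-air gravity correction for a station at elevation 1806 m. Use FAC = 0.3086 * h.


FAC = 0.3086 * h
= 0.3086 * 1806
= 557.3316 mGal

557.3316


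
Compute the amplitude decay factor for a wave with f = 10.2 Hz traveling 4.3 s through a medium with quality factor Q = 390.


pi*f*t/Q = pi*10.2*4.3/390 = 0.353308
A/A0 = exp(-0.353308) = 0.702361

0.702361


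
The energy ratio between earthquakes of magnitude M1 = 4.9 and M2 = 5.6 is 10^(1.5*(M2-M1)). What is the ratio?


M2 - M1 = 5.6 - 4.9 = 0.7
1.5 * 0.7 = 1.05
ratio = 10^1.05 = 11.22

11.22


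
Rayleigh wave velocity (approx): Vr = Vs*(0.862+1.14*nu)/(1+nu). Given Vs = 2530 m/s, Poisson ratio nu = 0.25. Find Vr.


Numerator factor = 0.862 + 1.14*0.25 = 1.147
Denominator = 1 + 0.25 = 1.25
Vr = 2530 * 1.147 / 1.25 = 2321.53 m/s

2321.53


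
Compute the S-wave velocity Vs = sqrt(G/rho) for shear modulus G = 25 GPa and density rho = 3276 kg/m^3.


Convert G to Pa: G = 25e9 Pa
Compute G/rho = 25e9 / 3276 = 7631257.6313
Vs = sqrt(7631257.6313) = 2762.47 m/s

2762.47


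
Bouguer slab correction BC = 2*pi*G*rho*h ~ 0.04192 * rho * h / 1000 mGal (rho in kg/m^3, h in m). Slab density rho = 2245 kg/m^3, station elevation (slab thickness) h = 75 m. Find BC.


BC = 0.04192 * rho * h / 1000
= 0.04192 * 2245 * 75 / 1000
= 7.0583 mGal

7.0583


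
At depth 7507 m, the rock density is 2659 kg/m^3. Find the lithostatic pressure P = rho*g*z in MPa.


P = rho * g * z / 1e6
= 2659 * 9.81 * 7507 / 1e6
= 195818518.53 / 1e6
= 195.8185 MPa

195.8185


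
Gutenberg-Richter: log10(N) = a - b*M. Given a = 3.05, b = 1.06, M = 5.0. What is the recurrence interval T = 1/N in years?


log10(N) = 3.05 - 1.06*5.0 = -2.25
N = 10^-2.25 = 0.005623
T = 1/N = 1/0.005623 = 177.8279 years

177.8279


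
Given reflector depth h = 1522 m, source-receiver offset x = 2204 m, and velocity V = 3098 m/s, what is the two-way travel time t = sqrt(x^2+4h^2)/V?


x^2 + 4h^2 = 2204^2 + 4*1522^2 = 4857616 + 9265936 = 14123552
sqrt(14123552) = 3758.1315
t = 3758.1315 / 3098 = 1.2131 s

1.2131


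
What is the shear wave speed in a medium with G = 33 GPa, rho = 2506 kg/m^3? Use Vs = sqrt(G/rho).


Convert G to Pa: G = 33e9 Pa
Compute G/rho = 33e9 / 2506 = 13168395.85
Vs = sqrt(13168395.85) = 3628.83 m/s

3628.83


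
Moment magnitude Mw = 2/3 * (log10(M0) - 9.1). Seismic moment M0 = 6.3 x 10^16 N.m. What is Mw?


log10(M0) = log10(6.3 x 10^16) = 16.7993
Mw = 2/3 * (16.7993 - 9.1)
= 2/3 * 7.6993
= 5.13

5.13


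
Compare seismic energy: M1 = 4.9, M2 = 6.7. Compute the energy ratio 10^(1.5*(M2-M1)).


M2 - M1 = 6.7 - 4.9 = 1.8
1.5 * 1.8 = 2.7
ratio = 10^2.7 = 501.19

501.19


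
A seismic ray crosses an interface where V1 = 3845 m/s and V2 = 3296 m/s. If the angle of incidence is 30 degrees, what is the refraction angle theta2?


sin(theta1) = sin(30 deg) = 0.5
sin(theta2) = V2/V1 * sin(theta1) = 3296/3845 * 0.5 = 0.428609
theta2 = arcsin(0.428609) = 25.3793 degrees

25.3793


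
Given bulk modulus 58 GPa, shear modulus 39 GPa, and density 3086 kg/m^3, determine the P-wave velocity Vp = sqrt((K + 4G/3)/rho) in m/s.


First compute the effective modulus:
K + 4G/3 = 58e9 + 4*39e9/3 = 110000000000.0 Pa
Then divide by density:
110000000000.0 / 3086 = 35644847.6993 Pa/(kg/m^3)
Take the square root:
Vp = sqrt(35644847.6993) = 5970.33 m/s

5970.33


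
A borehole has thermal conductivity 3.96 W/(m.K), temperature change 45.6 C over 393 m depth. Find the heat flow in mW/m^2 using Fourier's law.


q = k * dT / dz * 1000
= 3.96 * 45.6 / 393 * 1000
= 0.459481 * 1000
= 459.4809 mW/m^2

459.4809


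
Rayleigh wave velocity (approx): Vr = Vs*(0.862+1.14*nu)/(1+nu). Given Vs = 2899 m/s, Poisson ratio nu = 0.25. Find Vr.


Numerator factor = 0.862 + 1.14*0.25 = 1.147
Denominator = 1 + 0.25 = 1.25
Vr = 2899 * 1.147 / 1.25 = 2660.12 m/s

2660.12


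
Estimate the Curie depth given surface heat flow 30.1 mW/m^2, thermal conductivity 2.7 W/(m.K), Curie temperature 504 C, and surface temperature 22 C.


T_Curie - T_surf = 504 - 22 = 482 C
Convert q to W/m^2: 30.1 mW/m^2 = 0.0301 W/m^2
d = 482 * 2.7 / 0.0301 = 43235.88 m

43235.88


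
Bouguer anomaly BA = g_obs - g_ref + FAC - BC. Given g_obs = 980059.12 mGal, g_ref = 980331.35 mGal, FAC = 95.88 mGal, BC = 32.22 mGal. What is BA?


BA = g_obs - g_ref + FAC - BC
= 980059.12 - 980331.35 + 95.88 - 32.22
= -208.57 mGal

-208.57


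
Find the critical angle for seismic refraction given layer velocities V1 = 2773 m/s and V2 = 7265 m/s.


V1/V2 = 2773/7265 = 0.381693
theta_c = arcsin(0.381693) = 22.4386 degrees

22.4386


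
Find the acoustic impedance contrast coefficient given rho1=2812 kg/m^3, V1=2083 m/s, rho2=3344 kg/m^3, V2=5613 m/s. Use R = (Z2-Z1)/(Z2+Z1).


Z1 = 2812 * 2083 = 5857396
Z2 = 3344 * 5613 = 18769872
R = (18769872 - 5857396) / (18769872 + 5857396) = 12912476 / 24627268 = 0.5243

0.5243


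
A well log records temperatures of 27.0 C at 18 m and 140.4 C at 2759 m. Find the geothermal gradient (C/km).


dT = 140.4 - 27.0 = 113.4 C
dz = 2759 - 18 = 2741 m
gradient = dT/dz * 1000 = 113.4/2741 * 1000 = 41.3718 C/km

41.3718


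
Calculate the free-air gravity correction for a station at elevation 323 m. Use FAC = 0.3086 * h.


FAC = 0.3086 * h
= 0.3086 * 323
= 99.6778 mGal

99.6778


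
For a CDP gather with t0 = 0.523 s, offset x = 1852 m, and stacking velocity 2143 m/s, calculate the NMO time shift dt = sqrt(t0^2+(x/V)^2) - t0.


x/Vnmo = 1852/2143 = 0.864209
(x/Vnmo)^2 = 0.746857
t0^2 = 0.273529
sqrt(0.273529 + 0.746857) = 1.010142
dt = 1.010142 - 0.523 = 0.487142

0.487142


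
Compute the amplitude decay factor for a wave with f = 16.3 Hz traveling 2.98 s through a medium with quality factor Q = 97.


pi*f*t/Q = pi*16.3*2.98/97 = 1.573193
A/A0 = exp(-1.573193) = 0.207382

0.207382


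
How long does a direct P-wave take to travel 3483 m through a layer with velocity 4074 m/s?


t = x / V
= 3483 / 4074
= 0.8549 s

0.8549


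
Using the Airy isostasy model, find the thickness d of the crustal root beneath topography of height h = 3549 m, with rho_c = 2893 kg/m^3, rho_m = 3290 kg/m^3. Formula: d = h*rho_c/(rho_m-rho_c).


rho_m - rho_c = 3290 - 2893 = 397
d = 3549 * 2893 / 397
= 10267257 / 397
= 25862.11 m

25862.11


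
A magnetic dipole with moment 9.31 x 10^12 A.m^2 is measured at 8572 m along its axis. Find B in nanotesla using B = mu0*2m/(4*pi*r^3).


m = 9.31 x 10^12 = 9310000000000 A.m^2
2m = 18620000000000 A.m^2
r^3 = 8572^3 = 629863565248
B = (4pi*10^-7) * 18620000000000 / (4*pi * 629863565248) * 1e9
= 23398582.083937 / 7915098997387.97 * 1e9
= 2956.1958 nT

2956.1958


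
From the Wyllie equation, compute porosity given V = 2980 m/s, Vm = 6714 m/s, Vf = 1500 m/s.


1/V - 1/Vm = 1/2980 - 1/6714 = 0.00018663
1/Vf - 1/Vm = 1/1500 - 1/6714 = 0.00051772
phi = 0.00018663 / 0.00051772 = 0.3605

0.3605


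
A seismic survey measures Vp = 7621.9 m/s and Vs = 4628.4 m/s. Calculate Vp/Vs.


Vp/Vs = 7621.9 / 4628.4
= 1.6468

1.6468


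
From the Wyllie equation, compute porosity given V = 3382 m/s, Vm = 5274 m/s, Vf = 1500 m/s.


1/V - 1/Vm = 1/3382 - 1/5274 = 0.00010607
1/Vf - 1/Vm = 1/1500 - 1/5274 = 0.00047706
phi = 0.00010607 / 0.00047706 = 0.2223

0.2223


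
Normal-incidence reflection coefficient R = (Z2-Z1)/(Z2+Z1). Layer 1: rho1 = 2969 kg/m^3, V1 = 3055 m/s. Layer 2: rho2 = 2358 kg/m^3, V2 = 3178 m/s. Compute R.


Z1 = 2969 * 3055 = 9070295
Z2 = 2358 * 3178 = 7493724
R = (7493724 - 9070295) / (7493724 + 9070295) = -1576571 / 16564019 = -0.0952

-0.0952


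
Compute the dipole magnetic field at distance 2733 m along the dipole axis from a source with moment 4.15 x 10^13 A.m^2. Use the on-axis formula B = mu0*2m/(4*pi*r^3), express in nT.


m = 4.15 x 10^13 = 41500000000000 A.m^2
2m = 83000000000000 A.m^2
r^3 = 2733^3 = 20413566837
B = (4pi*10^-7) * 83000000000000 / (4*pi * 20413566837) * 1e9
= 104300876.099181 / 256524446434.73 * 1e9
= 406592.3445 nT

406592.3445


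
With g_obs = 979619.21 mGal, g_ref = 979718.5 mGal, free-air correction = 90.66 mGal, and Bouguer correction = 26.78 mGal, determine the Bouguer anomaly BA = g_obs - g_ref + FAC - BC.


BA = g_obs - g_ref + FAC - BC
= 979619.21 - 979718.5 + 90.66 - 26.78
= -35.41 mGal

-35.41


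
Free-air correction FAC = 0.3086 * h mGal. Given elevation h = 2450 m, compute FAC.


FAC = 0.3086 * h
= 0.3086 * 2450
= 756.07 mGal

756.07


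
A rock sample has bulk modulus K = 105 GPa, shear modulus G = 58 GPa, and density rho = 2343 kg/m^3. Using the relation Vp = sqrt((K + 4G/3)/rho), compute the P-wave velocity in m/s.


First compute the effective modulus:
K + 4G/3 = 105e9 + 4*58e9/3 = 182333333333.33 Pa
Then divide by density:
182333333333.33 / 2343 = 77820458.1021 Pa/(kg/m^3)
Take the square root:
Vp = sqrt(77820458.1021) = 8821.59 m/s

8821.59


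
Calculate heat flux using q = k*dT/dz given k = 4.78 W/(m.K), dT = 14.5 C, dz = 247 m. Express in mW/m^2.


q = k * dT / dz * 1000
= 4.78 * 14.5 / 247 * 1000
= 0.280607 * 1000
= 280.6073 mW/m^2

280.6073


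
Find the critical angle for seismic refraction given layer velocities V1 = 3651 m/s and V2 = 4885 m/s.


V1/V2 = 3651/4885 = 0.74739
theta_c = arcsin(0.74739) = 48.3648 degrees

48.3648


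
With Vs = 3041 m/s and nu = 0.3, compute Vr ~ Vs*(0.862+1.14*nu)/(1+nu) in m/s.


Numerator factor = 0.862 + 1.14*0.3 = 1.204
Denominator = 1 + 0.3 = 1.3
Vr = 3041 * 1.204 / 1.3 = 2816.43 m/s

2816.43


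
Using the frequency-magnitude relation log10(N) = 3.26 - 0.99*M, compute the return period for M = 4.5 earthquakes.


log10(N) = 3.26 - 0.99*4.5 = -1.195
N = 10^-1.195 = 0.063826
T = 1/N = 1/0.063826 = 15.6675 years

15.6675


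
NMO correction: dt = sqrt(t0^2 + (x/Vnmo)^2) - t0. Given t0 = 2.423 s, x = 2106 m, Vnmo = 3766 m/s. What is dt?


x/Vnmo = 2106/3766 = 0.559214
(x/Vnmo)^2 = 0.31272
t0^2 = 5.870929
sqrt(5.870929 + 0.31272) = 2.486694
dt = 2.486694 - 2.423 = 0.063694

0.063694


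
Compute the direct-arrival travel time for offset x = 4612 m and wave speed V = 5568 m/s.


t = x / V
= 4612 / 5568
= 0.8283 s

0.8283


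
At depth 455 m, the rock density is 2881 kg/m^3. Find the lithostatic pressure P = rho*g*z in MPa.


P = rho * g * z / 1e6
= 2881 * 9.81 * 455 / 1e6
= 12859487.55 / 1e6
= 12.8595 MPa

12.8595


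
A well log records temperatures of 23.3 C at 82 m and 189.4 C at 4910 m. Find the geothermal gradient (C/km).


dT = 189.4 - 23.3 = 166.1 C
dz = 4910 - 82 = 4828 m
gradient = dT/dz * 1000 = 166.1/4828 * 1000 = 34.4035 C/km

34.4035


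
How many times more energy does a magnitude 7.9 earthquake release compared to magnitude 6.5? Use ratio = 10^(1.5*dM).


M2 - M1 = 7.9 - 6.5 = 1.4
1.5 * 1.4 = 2.1
ratio = 10^2.1 = 125.89

125.89


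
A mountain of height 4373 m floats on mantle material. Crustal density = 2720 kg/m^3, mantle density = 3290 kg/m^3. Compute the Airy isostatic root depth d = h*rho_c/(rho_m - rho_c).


rho_m - rho_c = 3290 - 2720 = 570
d = 4373 * 2720 / 570
= 11894560 / 570
= 20867.65 m

20867.65


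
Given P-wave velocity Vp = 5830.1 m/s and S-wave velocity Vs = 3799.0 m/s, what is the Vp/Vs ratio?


Vp/Vs = 5830.1 / 3799.0
= 1.5346

1.5346


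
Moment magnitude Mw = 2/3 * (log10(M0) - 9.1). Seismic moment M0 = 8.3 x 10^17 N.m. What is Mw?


log10(M0) = log10(8.3 x 10^17) = 17.9191
Mw = 2/3 * (17.9191 - 9.1)
= 2/3 * 8.8191
= 5.88

5.88


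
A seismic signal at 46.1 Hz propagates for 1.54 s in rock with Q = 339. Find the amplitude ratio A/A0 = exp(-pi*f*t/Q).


pi*f*t/Q = pi*46.1*1.54/339 = 0.657918
A/A0 = exp(-0.657918) = 0.517928

0.517928


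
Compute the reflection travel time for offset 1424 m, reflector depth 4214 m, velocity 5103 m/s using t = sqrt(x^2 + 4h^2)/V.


x^2 + 4h^2 = 1424^2 + 4*4214^2 = 2027776 + 71031184 = 73058960
sqrt(73058960) = 8547.4534
t = 8547.4534 / 5103 = 1.675 s

1.675


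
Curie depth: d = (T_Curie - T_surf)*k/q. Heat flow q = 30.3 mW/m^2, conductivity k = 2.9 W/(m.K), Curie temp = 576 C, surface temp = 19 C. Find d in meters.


T_Curie - T_surf = 576 - 19 = 557 C
Convert q to W/m^2: 30.3 mW/m^2 = 0.0303 W/m^2
d = 557 * 2.9 / 0.0303 = 53310.23 m

53310.23


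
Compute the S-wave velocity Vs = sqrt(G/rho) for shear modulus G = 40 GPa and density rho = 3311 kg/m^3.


Convert G to Pa: G = 40e9 Pa
Compute G/rho = 40e9 / 3311 = 12080942.3135
Vs = sqrt(12080942.3135) = 3475.76 m/s

3475.76


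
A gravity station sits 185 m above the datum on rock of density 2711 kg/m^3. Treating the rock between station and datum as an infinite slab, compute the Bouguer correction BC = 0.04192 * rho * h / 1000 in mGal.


BC = 0.04192 * rho * h / 1000
= 0.04192 * 2711 * 185 / 1000
= 21.0243 mGal

21.0243


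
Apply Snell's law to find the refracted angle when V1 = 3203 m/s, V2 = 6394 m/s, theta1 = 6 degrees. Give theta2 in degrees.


sin(theta1) = sin(6 deg) = 0.104528
sin(theta2) = V2/V1 * sin(theta1) = 6394/3203 * 0.104528 = 0.208665
theta2 = arcsin(0.208665) = 12.0441 degrees

12.0441


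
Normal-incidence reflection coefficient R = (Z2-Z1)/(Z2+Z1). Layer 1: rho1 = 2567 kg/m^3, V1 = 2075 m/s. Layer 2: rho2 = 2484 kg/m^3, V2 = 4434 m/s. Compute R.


Z1 = 2567 * 2075 = 5326525
Z2 = 2484 * 4434 = 11014056
R = (11014056 - 5326525) / (11014056 + 5326525) = 5687531 / 16340581 = 0.3481

0.3481


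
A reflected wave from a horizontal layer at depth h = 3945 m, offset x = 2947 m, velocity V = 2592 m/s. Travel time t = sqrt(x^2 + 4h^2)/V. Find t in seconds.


x^2 + 4h^2 = 2947^2 + 4*3945^2 = 8684809 + 62252100 = 70936909
sqrt(70936909) = 8422.4052
t = 8422.4052 / 2592 = 3.2494 s

3.2494


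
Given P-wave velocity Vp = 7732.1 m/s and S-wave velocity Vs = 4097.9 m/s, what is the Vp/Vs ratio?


Vp/Vs = 7732.1 / 4097.9
= 1.8868

1.8868


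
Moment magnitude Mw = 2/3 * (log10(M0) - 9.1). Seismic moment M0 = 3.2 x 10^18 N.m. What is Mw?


log10(M0) = log10(3.2 x 10^18) = 18.5051
Mw = 2/3 * (18.5051 - 9.1)
= 2/3 * 9.4051
= 6.27

6.27


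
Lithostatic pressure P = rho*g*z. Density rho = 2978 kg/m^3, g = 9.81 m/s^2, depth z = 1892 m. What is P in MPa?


P = rho * g * z / 1e6
= 2978 * 9.81 * 1892 / 1e6
= 55273228.56 / 1e6
= 55.2732 MPa

55.2732


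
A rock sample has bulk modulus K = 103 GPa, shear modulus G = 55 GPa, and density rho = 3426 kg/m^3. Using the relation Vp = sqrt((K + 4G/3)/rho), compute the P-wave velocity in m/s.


First compute the effective modulus:
K + 4G/3 = 103e9 + 4*55e9/3 = 176333333333.33 Pa
Then divide by density:
176333333333.33 / 3426 = 51469157.4236 Pa/(kg/m^3)
Take the square root:
Vp = sqrt(51469157.4236) = 7174.2 m/s

7174.2


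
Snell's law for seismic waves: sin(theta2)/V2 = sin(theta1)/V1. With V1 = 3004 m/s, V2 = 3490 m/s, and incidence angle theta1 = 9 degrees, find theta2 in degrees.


sin(theta1) = sin(9 deg) = 0.156434
sin(theta2) = V2/V1 * sin(theta1) = 3490/3004 * 0.156434 = 0.181743
theta2 = arcsin(0.181743) = 10.4713 degrees

10.4713


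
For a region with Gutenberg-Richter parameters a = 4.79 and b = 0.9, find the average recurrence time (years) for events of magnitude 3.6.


log10(N) = 4.79 - 0.9*3.6 = 1.55
N = 10^1.55 = 35.481339
T = 1/N = 1/35.481339 = 0.0282 years

0.0282


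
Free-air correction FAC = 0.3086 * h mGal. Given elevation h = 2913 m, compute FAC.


FAC = 0.3086 * h
= 0.3086 * 2913
= 898.9518 mGal

898.9518


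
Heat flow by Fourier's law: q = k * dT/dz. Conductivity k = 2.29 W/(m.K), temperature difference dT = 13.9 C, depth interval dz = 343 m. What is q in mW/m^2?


q = k * dT / dz * 1000
= 2.29 * 13.9 / 343 * 1000
= 0.092802 * 1000
= 92.8017 mW/m^2

92.8017


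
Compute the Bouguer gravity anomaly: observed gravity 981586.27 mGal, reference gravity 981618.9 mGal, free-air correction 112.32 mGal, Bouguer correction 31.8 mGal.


BA = g_obs - g_ref + FAC - BC
= 981586.27 - 981618.9 + 112.32 - 31.8
= 47.89 mGal

47.89


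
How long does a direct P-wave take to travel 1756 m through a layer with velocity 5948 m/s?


t = x / V
= 1756 / 5948
= 0.2952 s

0.2952


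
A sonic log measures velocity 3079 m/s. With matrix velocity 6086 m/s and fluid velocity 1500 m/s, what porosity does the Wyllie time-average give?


1/V - 1/Vm = 1/3079 - 1/6086 = 0.00016047
1/Vf - 1/Vm = 1/1500 - 1/6086 = 0.00050236
phi = 0.00016047 / 0.00050236 = 0.3194

0.3194


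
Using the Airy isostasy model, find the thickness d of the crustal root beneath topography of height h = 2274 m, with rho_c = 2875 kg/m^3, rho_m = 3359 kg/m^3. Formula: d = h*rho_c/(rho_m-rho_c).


rho_m - rho_c = 3359 - 2875 = 484
d = 2274 * 2875 / 484
= 6537750 / 484
= 13507.75 m

13507.75


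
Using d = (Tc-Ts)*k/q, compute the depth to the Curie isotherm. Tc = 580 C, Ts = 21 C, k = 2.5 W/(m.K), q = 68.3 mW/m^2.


T_Curie - T_surf = 580 - 21 = 559 C
Convert q to W/m^2: 68.3 mW/m^2 = 0.0683 W/m^2
d = 559 * 2.5 / 0.0683 = 20461.2 m

20461.2


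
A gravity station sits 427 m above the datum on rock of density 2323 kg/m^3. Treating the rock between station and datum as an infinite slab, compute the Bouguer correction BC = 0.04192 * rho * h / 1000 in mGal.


BC = 0.04192 * rho * h / 1000
= 0.04192 * 2323 * 427 / 1000
= 41.5813 mGal

41.5813


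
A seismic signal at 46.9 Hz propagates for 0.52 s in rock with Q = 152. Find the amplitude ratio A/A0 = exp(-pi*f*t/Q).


pi*f*t/Q = pi*46.9*0.52/152 = 0.50406
A/A0 = exp(-0.50406) = 0.604073

0.604073


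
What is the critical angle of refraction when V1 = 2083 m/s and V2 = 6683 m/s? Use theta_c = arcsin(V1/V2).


V1/V2 = 2083/6683 = 0.311686
theta_c = arcsin(0.311686) = 18.1609 degrees

18.1609


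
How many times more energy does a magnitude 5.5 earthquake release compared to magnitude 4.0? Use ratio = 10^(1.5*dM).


M2 - M1 = 5.5 - 4.0 = 1.5
1.5 * 1.5 = 2.25
ratio = 10^2.25 = 177.83

177.83


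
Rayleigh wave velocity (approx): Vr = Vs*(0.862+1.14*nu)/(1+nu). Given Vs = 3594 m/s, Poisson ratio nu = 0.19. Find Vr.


Numerator factor = 0.862 + 1.14*0.19 = 1.0786
Denominator = 1 + 0.19 = 1.19
Vr = 3594 * 1.0786 / 1.19 = 3257.55 m/s

3257.55


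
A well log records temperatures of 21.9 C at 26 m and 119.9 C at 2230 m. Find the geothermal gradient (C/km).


dT = 119.9 - 21.9 = 98.0 C
dz = 2230 - 26 = 2204 m
gradient = dT/dz * 1000 = 98.0/2204 * 1000 = 44.4646 C/km

44.4646


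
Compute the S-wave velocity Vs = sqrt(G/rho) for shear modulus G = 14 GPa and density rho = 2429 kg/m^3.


Convert G to Pa: G = 14e9 Pa
Compute G/rho = 14e9 / 2429 = 5763688.7608
Vs = sqrt(5763688.7608) = 2400.77 m/s

2400.77


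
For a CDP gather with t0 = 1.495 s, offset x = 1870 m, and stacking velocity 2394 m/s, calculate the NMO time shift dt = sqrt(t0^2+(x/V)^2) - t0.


x/Vnmo = 1870/2394 = 0.781119
(x/Vnmo)^2 = 0.610148
t0^2 = 2.235025
sqrt(2.235025 + 0.610148) = 1.686764
dt = 1.686764 - 1.495 = 0.191764

0.191764


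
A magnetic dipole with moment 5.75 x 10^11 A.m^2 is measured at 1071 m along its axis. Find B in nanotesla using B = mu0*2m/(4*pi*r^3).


m = 5.75 x 10^11 = 575000000000 A.m^2
2m = 1150000000000 A.m^2
r^3 = 1071^3 = 1228480911
B = (4pi*10^-7) * 1150000000000 / (4*pi * 1228480911) * 1e9
= 1445132.620651 / 15437546420.29 * 1e9
= 93611.5482 nT

93611.5482


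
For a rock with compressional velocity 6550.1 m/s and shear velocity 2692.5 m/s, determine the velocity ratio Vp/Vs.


Vp/Vs = 6550.1 / 2692.5
= 2.4327

2.4327


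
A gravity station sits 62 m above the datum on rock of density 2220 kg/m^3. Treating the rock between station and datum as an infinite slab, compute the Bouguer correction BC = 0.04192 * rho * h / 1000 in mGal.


BC = 0.04192 * rho * h / 1000
= 0.04192 * 2220 * 62 / 1000
= 5.7699 mGal

5.7699


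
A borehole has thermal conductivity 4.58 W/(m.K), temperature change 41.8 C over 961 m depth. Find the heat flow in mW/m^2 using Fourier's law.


q = k * dT / dz * 1000
= 4.58 * 41.8 / 961 * 1000
= 0.199213 * 1000
= 199.2133 mW/m^2

199.2133


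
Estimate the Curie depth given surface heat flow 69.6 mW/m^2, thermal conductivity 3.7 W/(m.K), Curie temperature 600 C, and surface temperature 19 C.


T_Curie - T_surf = 600 - 19 = 581 C
Convert q to W/m^2: 69.6 mW/m^2 = 0.0696 W/m^2
d = 581 * 3.7 / 0.0696 = 30886.49 m

30886.49


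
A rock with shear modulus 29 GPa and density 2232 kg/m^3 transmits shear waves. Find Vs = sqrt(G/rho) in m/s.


Convert G to Pa: G = 29e9 Pa
Compute G/rho = 29e9 / 2232 = 12992831.5412
Vs = sqrt(12992831.5412) = 3604.56 m/s

3604.56


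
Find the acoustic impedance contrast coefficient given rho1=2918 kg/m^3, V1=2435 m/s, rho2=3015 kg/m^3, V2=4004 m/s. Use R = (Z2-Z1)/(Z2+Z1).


Z1 = 2918 * 2435 = 7105330
Z2 = 3015 * 4004 = 12072060
R = (12072060 - 7105330) / (12072060 + 7105330) = 4966730 / 19177390 = 0.259

0.259


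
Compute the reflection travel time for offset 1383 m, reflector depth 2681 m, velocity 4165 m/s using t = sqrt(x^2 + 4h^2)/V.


x^2 + 4h^2 = 1383^2 + 4*2681^2 = 1912689 + 28751044 = 30663733
sqrt(30663733) = 5537.4844
t = 5537.4844 / 4165 = 1.3295 s

1.3295


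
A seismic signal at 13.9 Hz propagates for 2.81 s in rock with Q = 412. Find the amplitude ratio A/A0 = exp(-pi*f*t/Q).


pi*f*t/Q = pi*13.9*2.81/412 = 0.297834
A/A0 = exp(-0.297834) = 0.742425

0.742425


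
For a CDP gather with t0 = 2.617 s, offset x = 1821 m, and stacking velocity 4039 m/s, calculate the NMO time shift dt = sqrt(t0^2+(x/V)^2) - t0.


x/Vnmo = 1821/4039 = 0.450854
(x/Vnmo)^2 = 0.203269
t0^2 = 6.848689
sqrt(6.848689 + 0.203269) = 2.655552
dt = 2.655552 - 2.617 = 0.038552

0.038552


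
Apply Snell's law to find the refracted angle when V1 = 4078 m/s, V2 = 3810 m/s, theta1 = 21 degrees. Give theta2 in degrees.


sin(theta1) = sin(21 deg) = 0.358368
sin(theta2) = V2/V1 * sin(theta1) = 3810/4078 * 0.358368 = 0.334817
theta2 = arcsin(0.334817) = 19.5614 degrees

19.5614


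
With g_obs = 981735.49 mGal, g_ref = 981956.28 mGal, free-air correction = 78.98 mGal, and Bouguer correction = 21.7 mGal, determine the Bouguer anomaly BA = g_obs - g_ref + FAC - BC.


BA = g_obs - g_ref + FAC - BC
= 981735.49 - 981956.28 + 78.98 - 21.7
= -163.51 mGal

-163.51


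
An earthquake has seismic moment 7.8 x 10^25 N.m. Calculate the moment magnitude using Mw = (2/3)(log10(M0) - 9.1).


log10(M0) = log10(7.8 x 10^25) = 25.8921
Mw = 2/3 * (25.8921 - 9.1)
= 2/3 * 16.7921
= 11.19

11.19


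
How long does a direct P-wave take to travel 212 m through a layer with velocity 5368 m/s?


t = x / V
= 212 / 5368
= 0.0395 s

0.0395


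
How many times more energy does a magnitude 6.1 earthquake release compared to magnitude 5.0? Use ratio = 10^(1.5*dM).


M2 - M1 = 6.1 - 5.0 = 1.1
1.5 * 1.1 = 1.65
ratio = 10^1.65 = 44.67

44.67


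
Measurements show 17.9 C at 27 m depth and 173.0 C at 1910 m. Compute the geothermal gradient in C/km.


dT = 173.0 - 17.9 = 155.1 C
dz = 1910 - 27 = 1883 m
gradient = dT/dz * 1000 = 155.1/1883 * 1000 = 82.3686 C/km

82.3686


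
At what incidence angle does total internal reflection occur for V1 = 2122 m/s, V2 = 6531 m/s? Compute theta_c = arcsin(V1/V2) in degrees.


V1/V2 = 2122/6531 = 0.324912
theta_c = arcsin(0.324912) = 18.9602 degrees

18.9602


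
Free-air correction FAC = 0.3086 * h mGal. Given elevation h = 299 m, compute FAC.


FAC = 0.3086 * h
= 0.3086 * 299
= 92.2714 mGal

92.2714


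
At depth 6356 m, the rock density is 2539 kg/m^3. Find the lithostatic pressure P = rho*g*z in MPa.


P = rho * g * z / 1e6
= 2539 * 9.81 * 6356 / 1e6
= 158312642.04 / 1e6
= 158.3126 MPa

158.3126
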